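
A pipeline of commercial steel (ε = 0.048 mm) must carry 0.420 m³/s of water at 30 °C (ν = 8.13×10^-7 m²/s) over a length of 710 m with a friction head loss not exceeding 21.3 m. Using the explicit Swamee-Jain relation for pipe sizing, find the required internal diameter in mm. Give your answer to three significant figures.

D ≈ 369 mm

Swamee-Jain (Type III): D = 0.66·[ε^1.25·(LQ²/(gh_f))^4.75 + ν·Q^9.4·(L/(gh_f))^5.2]^0.04
LQ²/(gh_f) = 0.5994; L/(gh_f) = 3.398
Term 1 = ε^1.25·(…)^4.75 = 3.51×10^-7; Term 2 = ν·Q^9.4·(…)^5.2 = 1.35×10^-7
D = 0.66·(3.51×10^-7 + 1.35×10^-7)^0.04 = 0.3690 m = 369 mm
Check: V = 3.93 m/s, Re = 1.78×10^6, f = 0.01344, h_f = 20.3 m ≈ 21.3 m ✓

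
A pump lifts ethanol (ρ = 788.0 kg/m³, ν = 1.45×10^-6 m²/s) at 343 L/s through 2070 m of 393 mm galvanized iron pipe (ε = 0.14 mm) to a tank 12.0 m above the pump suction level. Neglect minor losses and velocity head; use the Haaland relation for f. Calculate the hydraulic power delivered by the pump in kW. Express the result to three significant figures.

V = 4Q/(πD²) = 2.828 m/s; Re = 7.66×10^5; ε/D = 3.56×10^-4; f = 0.01625
h_f = f(L/D)V²/2g = 34.88 m
Total head H = z + h_f = 12.0 + 34.88 = 46.88 m
P_hyd = ρgQH = 788.0·9.81·0.343·46.88 = 124.3 kW

P_hyd ≈ 124 kW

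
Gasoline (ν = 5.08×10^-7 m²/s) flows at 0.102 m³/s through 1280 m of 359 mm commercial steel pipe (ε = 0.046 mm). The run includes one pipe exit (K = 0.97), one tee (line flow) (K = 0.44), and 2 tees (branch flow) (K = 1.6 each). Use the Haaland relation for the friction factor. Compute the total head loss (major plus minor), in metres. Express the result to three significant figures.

H_L ≈ 2.84 m

V = 4Q/(πD²) = 1.008 m/s; V²/2g = 0.05175 m
Re = 7.12×10^5, ε/D = 1.28×10^-4 → f = 0.01409 (Haaland)
Major: h_f = f(L/D)·V²/2g = 0.01409·3565·0.05175 = 2.600 m
Minor: ΣK = 4.61; h_m = ΣK·V²/2g = 0.2386 m
Total H_L = 2.600 + 0.2386 = 2.839 m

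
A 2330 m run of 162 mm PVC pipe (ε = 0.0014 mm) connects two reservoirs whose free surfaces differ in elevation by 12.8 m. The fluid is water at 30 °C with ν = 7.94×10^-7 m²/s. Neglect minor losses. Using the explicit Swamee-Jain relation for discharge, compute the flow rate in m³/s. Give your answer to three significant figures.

Q ≈ 0.0219 m³/s

Swamee-Jain (Type II): Q = -0.965·√(gD⁵h_f/L)·ln[ε/(3.7D) + √(3.17ν²L/(gD³h_f))]
√(gD⁵h_f/L) = √(9.81·0.162⁵·12.8/2330) = 0.002452
ε/(3.7D) = 2.34×10^-6; √(3.17ν²L/(gD³h_f)) = 9.34×10^-5
Q = -0.965·0.002452·ln(9.573×10^-5) = 0.02190 m³/s
Check: V = 1.06 m/s, Re = 2.17×10^5, f = 0.01537, h_f = 12.7 m ≈ 12.8 m ✓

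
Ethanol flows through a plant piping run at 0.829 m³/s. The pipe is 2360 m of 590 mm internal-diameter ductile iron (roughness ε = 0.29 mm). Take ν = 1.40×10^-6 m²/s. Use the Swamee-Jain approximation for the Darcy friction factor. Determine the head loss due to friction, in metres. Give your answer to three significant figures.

V = 4Q/(πD²) = 4·0.829/(π·0.590²) = 3.032 m/s
Re = VD/ν = 3.032·0.590/1.40×10^-6 = 1.28×10^6 → turbulent
ε/D = 0.29/590 = 4.92×10^-4
Swamee-Jain: f = 0.01713
h_f = f(L/D)V²/(2g) = 0.01713·(2360/0.590)·3.032²/(2·9.81) = 32.11 m

h_f ≈ 32.1 m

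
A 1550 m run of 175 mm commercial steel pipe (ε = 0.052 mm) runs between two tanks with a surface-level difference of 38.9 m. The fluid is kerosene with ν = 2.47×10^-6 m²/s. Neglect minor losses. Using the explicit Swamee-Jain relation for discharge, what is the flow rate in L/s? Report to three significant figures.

Swamee-Jain (Type II): Q = -0.965·√(gD⁵h_f/L)·ln[ε/(3.7D) + √(3.17ν²L/(gD³h_f))]
√(gD⁵h_f/L) = √(9.81·0.175⁵·38.9/1550) = 0.006357
ε/(3.7D) = 8.03×10^-5; √(3.17ν²L/(gD³h_f)) = 1.21×10^-4
Q = -0.965·0.006357·ln(2.014×10^-4) = 0.05221 m³/s
Check: V = 2.17 m/s, Re = 1.54×10^5, f = 0.01835, h_f = 39.0 m ≈ 38.9 m ✓

Q ≈ 52.2 L/s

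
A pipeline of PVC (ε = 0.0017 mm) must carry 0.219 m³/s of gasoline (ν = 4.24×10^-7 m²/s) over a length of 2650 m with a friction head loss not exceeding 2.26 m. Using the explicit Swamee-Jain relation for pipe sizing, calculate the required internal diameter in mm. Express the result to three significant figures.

D ≈ 561 mm

Swamee-Jain (Type III): D = 0.66·[ε^1.25·(LQ²/(gh_f))^4.75 + ν·Q^9.4·(L/(gh_f))^5.2]^0.04
LQ²/(gh_f) = 5.733; L/(gh_f) = 119.5
Term 1 = ε^1.25·(…)^4.75 = 2.46×10^-4; Term 2 = ν·Q^9.4·(…)^5.2 = 0.0170
D = 0.66·(2.46×10^-4 + 0.0170)^0.04 = 0.5611 m = 561 mm
Check: V = 0.886 m/s, Re = 1.17×10^6, f = 0.01139, h_f = 2.15 m ≈ 2.26 m ✓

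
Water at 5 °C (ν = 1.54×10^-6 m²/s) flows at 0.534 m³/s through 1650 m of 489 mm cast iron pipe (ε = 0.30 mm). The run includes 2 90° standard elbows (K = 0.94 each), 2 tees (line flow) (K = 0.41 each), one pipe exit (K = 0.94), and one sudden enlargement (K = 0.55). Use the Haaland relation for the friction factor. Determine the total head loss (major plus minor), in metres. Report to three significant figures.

H_L ≈ 26.7 m

V = 4Q/(πD²) = 2.843 m/s; V²/2g = 0.4121 m
Re = 9.03×10^5, ε/D = 6.13×10^-4 → f = 0.01795 (Haaland)
Major: h_f = f(L/D)·V²/2g = 0.01795·3374·0.4121 = 24.95 m
Minor: ΣK = 4.19; h_m = ΣK·V²/2g = 1.727 m
Total H_L = 24.95 + 1.727 = 26.68 m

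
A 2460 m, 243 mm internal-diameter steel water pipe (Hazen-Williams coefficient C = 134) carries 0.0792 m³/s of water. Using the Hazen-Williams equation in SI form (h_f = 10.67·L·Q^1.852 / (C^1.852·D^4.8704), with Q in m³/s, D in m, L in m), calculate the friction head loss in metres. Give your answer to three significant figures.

h_f = 10.67·2460·0.0792^1.852 / (134^1.852·0.243^4.8704) = 27.07 m

h_f ≈ 27.1 m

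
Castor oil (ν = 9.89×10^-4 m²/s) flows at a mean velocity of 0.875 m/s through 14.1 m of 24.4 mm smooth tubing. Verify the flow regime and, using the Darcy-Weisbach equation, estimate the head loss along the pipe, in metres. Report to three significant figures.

Re = VD/ν = 0.875·0.02440/9.89×10^-4 = 21.6 → laminar (Re < 2300)
f = 64/Re = 2.965
h_f = f(L/D)V²/(2g) = 2.965·(14.1/0.02440)·0.875²/(2·9.81) = 66.85 m

h_f ≈ 66.9 m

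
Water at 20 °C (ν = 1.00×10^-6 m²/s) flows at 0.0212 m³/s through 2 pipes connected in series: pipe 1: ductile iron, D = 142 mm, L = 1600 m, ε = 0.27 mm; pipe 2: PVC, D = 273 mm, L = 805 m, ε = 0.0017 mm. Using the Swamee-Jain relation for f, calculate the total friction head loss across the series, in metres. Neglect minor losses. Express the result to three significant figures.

H ≈ 25.3 m

Pipe 1: V = 1.339 m/s, Re = 1.90×10^5, ε/D = 0.00190, f = 0.02425, h_1 = f(L/D)V²/2g = 24.96 m
Pipe 2: V = 0.3622 m/s, Re = 9.89×10^4, ε/D = 6.23×10^-6, f = 0.01794, h_2 = f(L/D)V²/2g = 0.3537 m
Series → Q common, losses add: H = Σh = 25.31 m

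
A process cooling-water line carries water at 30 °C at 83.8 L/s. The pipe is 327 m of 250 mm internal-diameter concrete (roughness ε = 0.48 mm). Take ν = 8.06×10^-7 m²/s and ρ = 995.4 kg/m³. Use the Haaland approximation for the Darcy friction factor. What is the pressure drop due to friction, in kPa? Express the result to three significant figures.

Δp ≈ 44.6 kPa

V = 4Q/(πD²) = 4·0.0838/(π·0.250²) = 1.707 m/s
Re = VD/ν = 1.707·0.250/8.06×10^-7 = 5.30×10^5 → turbulent
ε/D = 0.48/250 = 0.00192
Haaland: f = 0.02353
h_f = f(L/D)V²/(2g) = 0.02353·(327/0.250)·1.707²/(2·9.81) = 4.571 m
Δp = ρg·h_f = 995.4·9.81·4.571 = 44.64 kPa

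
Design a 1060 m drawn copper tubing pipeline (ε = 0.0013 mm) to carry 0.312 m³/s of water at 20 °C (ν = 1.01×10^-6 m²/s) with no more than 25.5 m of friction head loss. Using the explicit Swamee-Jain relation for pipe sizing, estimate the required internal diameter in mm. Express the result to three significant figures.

Swamee-Jain (Type III): D = 0.66·[ε^1.25·(LQ²/(gh_f))^4.75 + ν·Q^9.4·(L/(gh_f))^5.2]^0.04
LQ²/(gh_f) = 0.4125; L/(gh_f) = 4.237
Term 1 = ε^1.25·(…)^4.75 = 6.54×10^-10; Term 2 = ν·Q^9.4·(…)^5.2 = 3.24×10^-8
D = 0.66·(6.54×10^-10 + 3.24×10^-8)^0.04 = 0.3314 m = 331 mm
Check: V = 3.62 m/s, Re = 1.19×10^6, f = 0.01139, h_f = 24.3 m ≈ 25.5 m ✓

D ≈ 331 mm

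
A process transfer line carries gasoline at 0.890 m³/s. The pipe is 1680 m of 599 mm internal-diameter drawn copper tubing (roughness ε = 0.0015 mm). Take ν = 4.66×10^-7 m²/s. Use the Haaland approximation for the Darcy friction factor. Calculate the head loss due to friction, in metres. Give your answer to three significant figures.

h_f ≈ 13.4 m

V = 4Q/(πD²) = 4·0.890/(π·0.599²) = 3.158 m/s
Re = VD/ν = 3.158·0.599/4.66×10^-7 = 4.06×10^6 → turbulent
ε/D = 0.0015/599 = 2.50×10^-6
Haaland: f = 0.009385
h_f = f(L/D)V²/(2g) = 0.009385·(1680/0.599)·3.158²/(2·9.81) = 13.38 m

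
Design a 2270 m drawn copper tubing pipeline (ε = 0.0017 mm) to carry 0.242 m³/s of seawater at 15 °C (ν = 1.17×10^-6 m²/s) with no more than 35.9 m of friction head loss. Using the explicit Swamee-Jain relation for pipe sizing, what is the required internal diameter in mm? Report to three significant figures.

D ≈ 331 mm

Swamee-Jain (Type III): D = 0.66·[ε^1.25·(LQ²/(gh_f))^4.75 + ν·Q^9.4·(L/(gh_f))^5.2]^0.04
LQ²/(gh_f) = 0.3775; L/(gh_f) = 6.446
Term 1 = ε^1.25·(…)^4.75 = 6.00×10^-10; Term 2 = ν·Q^9.4·(…)^5.2 = 3.05×10^-8
D = 0.66·(6.00×10^-10 + 3.05×10^-8)^0.04 = 0.3306 m = 331 mm
Check: V = 2.82 m/s, Re = 7.97×10^5, f = 0.01218, h_f = 33.9 m ≈ 35.9 m ✓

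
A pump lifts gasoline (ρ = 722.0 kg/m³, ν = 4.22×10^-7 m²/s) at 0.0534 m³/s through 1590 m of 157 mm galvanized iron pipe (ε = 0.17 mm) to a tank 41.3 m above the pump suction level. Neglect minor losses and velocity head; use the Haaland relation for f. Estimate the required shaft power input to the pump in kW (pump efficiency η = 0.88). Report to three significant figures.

V = 4Q/(πD²) = 2.758 m/s; Re = 1.03×10^6; ε/D = 0.00108; f = 0.02031
h_f = f(L/D)V²/2g = 79.75 m
Total head H = z + h_f = 41.3 + 79.75 = 121.1 m
P_hyd = ρgQH = 722.0·9.81·0.0534·121.1 = 45.78 kW
P_shaft = P_hyd/η = 45.78/0.88 = 52.03 kW

P_shaft ≈ 52.0 kW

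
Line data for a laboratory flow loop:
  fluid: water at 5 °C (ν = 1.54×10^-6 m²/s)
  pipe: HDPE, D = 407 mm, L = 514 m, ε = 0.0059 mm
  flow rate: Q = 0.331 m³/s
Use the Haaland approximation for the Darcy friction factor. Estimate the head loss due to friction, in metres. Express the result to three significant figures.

V = 4Q/(πD²) = 4·0.331/(π·0.407²) = 2.544 m/s
Re = VD/ν = 2.544·0.407/1.54×10^-6 = 6.72×10^5 → turbulent
ε/D = 0.0059/407 = 1.45×10^-5
Haaland: f = 0.01260
h_f = f(L/D)V²/(2g) = 0.01260·(514/0.407)·2.544²/(2·9.81) = 5.251 m

h_f ≈ 5.25 m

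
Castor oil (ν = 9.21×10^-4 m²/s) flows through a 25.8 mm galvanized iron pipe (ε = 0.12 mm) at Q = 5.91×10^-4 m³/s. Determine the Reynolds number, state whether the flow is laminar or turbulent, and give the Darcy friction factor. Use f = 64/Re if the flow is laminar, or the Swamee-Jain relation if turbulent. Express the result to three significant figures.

Re ≈ 31.7; laminar; f = 64/Re ≈ 2.02

V = 4Q/(πD²) = 1.130 m/s
Re = VD/ν = 1.130·0.0258/9.21×10^-4 = 31.7
Re < 2300 → laminar → f = 64/Re = 2.021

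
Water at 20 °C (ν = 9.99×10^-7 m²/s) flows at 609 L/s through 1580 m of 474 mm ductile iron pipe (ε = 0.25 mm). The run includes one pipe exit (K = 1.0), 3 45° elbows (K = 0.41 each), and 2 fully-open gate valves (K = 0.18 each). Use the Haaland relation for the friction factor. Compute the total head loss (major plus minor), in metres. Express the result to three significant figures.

H_L ≈ 36.4 m

V = 4Q/(πD²) = 3.451 m/s; V²/2g = 0.6071 m
Re = 1.64×10^6, ε/D = 5.27×10^-4 → f = 0.01720 (Haaland)
Major: h_f = f(L/D)·V²/2g = 0.01720·3333·0.6071 = 34.80 m
Minor: ΣK = 2.59; h_m = ΣK·V²/2g = 1.572 m
Total H_L = 34.80 + 1.572 = 36.37 m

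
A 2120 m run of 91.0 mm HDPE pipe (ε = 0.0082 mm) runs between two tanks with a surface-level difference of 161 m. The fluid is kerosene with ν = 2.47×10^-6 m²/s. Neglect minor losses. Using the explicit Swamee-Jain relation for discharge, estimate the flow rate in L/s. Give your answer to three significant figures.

Swamee-Jain (Type II): Q = -0.965·√(gD⁵h_f/L)·ln[ε/(3.7D) + √(3.17ν²L/(gD³h_f))]
√(gD⁵h_f/L) = √(9.81·0.0910⁵·161/2120) = 0.002156
ε/(3.7D) = 2.44×10^-5; √(3.17ν²L/(gD³h_f)) = 1.86×10^-4
Q = -0.965·0.002156·ln(2.100×10^-4) = 0.01762 m³/s
Check: V = 2.71 m/s, Re = 9.98×10^4, f = 0.01840, h_f = 160 m ≈ 161 m ✓

Q ≈ 17.6 L/s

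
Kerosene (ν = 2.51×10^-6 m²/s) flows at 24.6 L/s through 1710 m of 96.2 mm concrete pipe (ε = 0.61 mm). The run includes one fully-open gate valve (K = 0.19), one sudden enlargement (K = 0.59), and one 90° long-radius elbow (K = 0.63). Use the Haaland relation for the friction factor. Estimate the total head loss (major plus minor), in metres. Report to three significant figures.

V = 4Q/(πD²) = 3.385 m/s; V²/2g = 0.5838 m
Re = 1.30×10^5, ε/D = 0.00634 → f = 0.03331 (Haaland)
Major: h_f = f(L/D)·V²/2g = 0.03331·17775·0.5838 = 345.7 m
Minor: ΣK = 1.41; h_m = ΣK·V²/2g = 0.8232 m
Total H_L = 345.7 + 0.8232 = 346.5 m

H_L ≈ 347 m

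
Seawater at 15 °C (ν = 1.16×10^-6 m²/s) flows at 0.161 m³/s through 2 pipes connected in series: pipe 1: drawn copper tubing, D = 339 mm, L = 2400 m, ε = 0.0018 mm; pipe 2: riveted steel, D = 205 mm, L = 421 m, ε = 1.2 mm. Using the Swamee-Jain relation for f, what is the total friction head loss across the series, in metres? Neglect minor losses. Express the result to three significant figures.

Pipe 1: V = 1.784 m/s, Re = 5.21×10^5, ε/D = 5.31×10^-6, f = 0.01308, h_1 = f(L/D)V²/2g = 15.02 m
Pipe 2: V = 4.878 m/s, Re = 8.62×10^5, ε/D = 0.00585, f = 0.03203, h_2 = f(L/D)V²/2g = 79.78 m
Series → Q common, losses add: H = Σh = 94.80 m

H ≈ 94.8 m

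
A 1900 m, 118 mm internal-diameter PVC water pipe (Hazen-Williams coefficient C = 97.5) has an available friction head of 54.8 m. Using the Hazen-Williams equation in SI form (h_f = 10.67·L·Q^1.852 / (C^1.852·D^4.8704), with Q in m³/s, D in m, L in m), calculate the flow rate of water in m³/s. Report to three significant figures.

Q ≈ 0.0145 m³/s

Rearranging: Q = [h_f·C^1.852·D^4.8704 / (10.67·L)]^(1/1.852)
Q = [54.8·97.5^1.852·0.118^4.8704 / (10.67·1900)]^0.540 = 0.01451 m³/s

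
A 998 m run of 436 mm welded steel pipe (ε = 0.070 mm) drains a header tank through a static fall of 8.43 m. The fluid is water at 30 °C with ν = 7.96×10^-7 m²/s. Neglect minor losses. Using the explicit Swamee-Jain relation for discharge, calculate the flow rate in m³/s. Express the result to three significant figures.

Q ≈ 0.339 m³/s

Swamee-Jain (Type II): Q = -0.965·√(gD⁵h_f/L)·ln[ε/(3.7D) + √(3.17ν²L/(gD³h_f))]
√(gD⁵h_f/L) = √(9.81·0.436⁵·8.43/998) = 0.03613
ε/(3.7D) = 4.34×10^-5; √(3.17ν²L/(gD³h_f)) = 1.71×10^-5
Q = -0.965·0.03613·ln(6.049×10^-5) = 0.3387 m³/s
Check: V = 2.27 m/s, Re = 1.24×10^6, f = 0.01413, h_f = 8.48 m ≈ 8.43 m ✓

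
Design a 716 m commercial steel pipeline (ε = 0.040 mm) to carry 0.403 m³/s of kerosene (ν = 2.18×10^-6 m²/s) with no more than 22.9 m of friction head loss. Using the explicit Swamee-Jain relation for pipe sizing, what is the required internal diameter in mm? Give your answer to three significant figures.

Swamee-Jain (Type III): D = 0.66·[ε^1.25·(LQ²/(gh_f))^4.75 + ν·Q^9.4·(L/(gh_f))^5.2]^0.04
LQ²/(gh_f) = 0.5176; L/(gh_f) = 3.187
Term 1 = ε^1.25·(…)^4.75 = 1.39×10^-7; Term 2 = ν·Q^9.4·(…)^5.2 = 1.76×10^-7
D = 0.66·(1.39×10^-7 + 1.76×10^-7)^0.04 = 0.3627 m = 363 mm
Check: V = 3.90 m/s, Re = 6.49×10^5, f = 0.01419, h_f = 21.7 m ≈ 22.9 m ✓

D ≈ 363 mm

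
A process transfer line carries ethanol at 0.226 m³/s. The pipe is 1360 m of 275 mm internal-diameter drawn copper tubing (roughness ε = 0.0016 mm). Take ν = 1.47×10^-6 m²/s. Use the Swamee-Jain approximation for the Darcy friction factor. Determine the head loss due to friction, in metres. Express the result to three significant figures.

h_f ≈ 45.3 m

V = 4Q/(πD²) = 4·0.226/(π·0.275²) = 3.805 m/s
Re = VD/ν = 3.805·0.275/1.47×10^-6 = 7.12×10^5 → turbulent
ε/D = 0.0016/275 = 5.82×10^-6
Swamee-Jain: f = 0.01242
h_f = f(L/D)V²/(2g) = 0.01242·(1360/0.275)·3.805²/(2·9.81) = 45.32 m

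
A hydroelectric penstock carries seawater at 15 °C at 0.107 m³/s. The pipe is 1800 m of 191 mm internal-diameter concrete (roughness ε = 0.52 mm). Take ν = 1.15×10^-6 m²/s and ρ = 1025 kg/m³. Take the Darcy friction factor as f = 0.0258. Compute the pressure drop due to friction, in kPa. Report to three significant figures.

Δp ≈ 1740 kPa

V = 4Q/(πD²) = 4·0.107/(π·0.191²) = 3.734 m/s
h_f = f(L/D)V²/(2g) = 0.02580·(1800/0.191)·3.734²/(2·9.81) = 172.8 m
Δp = ρg·h_f = 1025·9.81·172.8 = 1738 kPa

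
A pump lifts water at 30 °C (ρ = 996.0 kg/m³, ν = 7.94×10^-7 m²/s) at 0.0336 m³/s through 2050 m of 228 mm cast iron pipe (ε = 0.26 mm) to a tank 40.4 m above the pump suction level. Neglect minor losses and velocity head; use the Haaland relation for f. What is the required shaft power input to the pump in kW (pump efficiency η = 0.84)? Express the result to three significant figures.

P_shaft ≈ 18.4 kW

V = 4Q/(πD²) = 0.8230 m/s; Re = 2.36×10^5; ε/D = 0.00114; f = 0.02129
h_f = f(L/D)V²/2g = 6.608 m
Total head H = z + h_f = 40.4 + 6.608 = 47.01 m
P_hyd = ρgQH = 996.0·9.81·0.0336·47.01 = 15.43 kW
P_shaft = P_hyd/η = 15.43/0.84 = 18.37 kW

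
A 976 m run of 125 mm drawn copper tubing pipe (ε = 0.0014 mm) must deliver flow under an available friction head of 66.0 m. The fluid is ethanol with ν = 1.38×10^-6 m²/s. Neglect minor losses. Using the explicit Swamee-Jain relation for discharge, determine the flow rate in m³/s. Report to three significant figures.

Swamee-Jain (Type II): Q = -0.965·√(gD⁵h_f/L)·ln[ε/(3.7D) + √(3.17ν²L/(gD³h_f))]
√(gD⁵h_f/L) = √(9.81·0.125⁵·66.0/976) = 0.004499
ε/(3.7D) = 3.03×10^-6; √(3.17ν²L/(gD³h_f)) = 6.83×10^-5
Q = -0.965·0.004499·ln(7.129×10^-5) = 0.04146 m³/s
Check: V = 3.38 m/s, Re = 3.06×10^5, f = 0.01445, h_f = 65.7 m ≈ 66.0 m ✓

Q ≈ 0.0415 m³/s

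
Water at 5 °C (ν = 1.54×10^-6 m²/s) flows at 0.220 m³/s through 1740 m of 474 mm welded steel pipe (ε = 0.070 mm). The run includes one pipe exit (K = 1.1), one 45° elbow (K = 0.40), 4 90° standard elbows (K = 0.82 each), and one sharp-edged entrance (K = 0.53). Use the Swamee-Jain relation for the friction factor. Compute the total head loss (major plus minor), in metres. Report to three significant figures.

H_L ≈ 4.90 m

V = 4Q/(πD²) = 1.247 m/s; V²/2g = 0.07922 m
Re = 3.84×10^5, ε/D = 1.48×10^-4 → f = 0.01542 (Swamee-Jain)
Major: h_f = f(L/D)·V²/2g = 0.01542·3671·0.07922 = 4.484 m
Minor: ΣK = 5.31; h_m = ΣK·V²/2g = 0.4207 m
Total H_L = 4.484 + 0.4207 = 4.905 m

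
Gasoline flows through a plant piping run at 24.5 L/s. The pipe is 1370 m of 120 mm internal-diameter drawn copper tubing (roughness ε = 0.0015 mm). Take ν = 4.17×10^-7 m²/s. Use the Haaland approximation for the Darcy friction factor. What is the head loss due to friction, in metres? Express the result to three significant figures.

V = 4Q/(πD²) = 4·0.0245/(π·0.120²) = 2.166 m/s
Re = VD/ν = 2.166·0.120/4.17×10^-7 = 6.23×10^5 → turbulent
ε/D = 0.0015/120 = 1.25×10^-5
Haaland: f = 0.01273
h_f = f(L/D)V²/(2g) = 0.01273·(1370/0.120)·2.166²/(2·9.81) = 34.76 m

h_f ≈ 34.8 m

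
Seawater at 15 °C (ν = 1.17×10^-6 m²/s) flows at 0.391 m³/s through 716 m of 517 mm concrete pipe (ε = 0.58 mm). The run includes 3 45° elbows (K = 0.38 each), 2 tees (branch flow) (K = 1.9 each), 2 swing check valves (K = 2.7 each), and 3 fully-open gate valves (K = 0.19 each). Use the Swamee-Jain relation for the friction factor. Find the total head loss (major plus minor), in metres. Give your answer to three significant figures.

V = 4Q/(πD²) = 1.863 m/s; V²/2g = 0.1768 m
Re = 8.23×10^5, ε/D = 0.00112 → f = 0.02063 (Swamee-Jain)
Major: h_f = f(L/D)·V²/2g = 0.02063·1385·0.1768 = 5.052 m
Minor: ΣK = 10.9; h_m = ΣK·V²/2g = 1.929 m
Total H_L = 5.052 + 1.929 = 6.981 m

H_L ≈ 6.98 m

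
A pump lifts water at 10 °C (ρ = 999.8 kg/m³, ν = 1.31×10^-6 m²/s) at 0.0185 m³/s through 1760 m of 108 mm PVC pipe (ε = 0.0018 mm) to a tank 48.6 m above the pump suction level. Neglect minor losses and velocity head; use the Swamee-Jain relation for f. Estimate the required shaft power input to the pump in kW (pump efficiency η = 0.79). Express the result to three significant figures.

P_shaft ≈ 23.8 kW

V = 4Q/(πD²) = 2.019 m/s; Re = 1.66×10^5; ε/D = 1.67×10^-5; f = 0.01624
h_f = f(L/D)V²/2g = 55.01 m
Total head H = z + h_f = 48.6 + 55.01 = 103.6 m
P_hyd = ρgQH = 999.8·9.81·0.0185·103.6 = 18.80 kW
P_shaft = P_hyd/η = 18.80/0.79 = 23.80 kW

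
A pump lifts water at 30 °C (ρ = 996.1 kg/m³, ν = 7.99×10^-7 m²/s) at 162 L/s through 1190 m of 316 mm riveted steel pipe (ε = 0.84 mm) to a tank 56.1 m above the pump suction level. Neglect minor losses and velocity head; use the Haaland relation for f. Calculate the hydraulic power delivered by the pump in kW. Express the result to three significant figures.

P_hyd ≈ 122 kW

V = 4Q/(πD²) = 2.066 m/s; Re = 8.17×10^5; ε/D = 0.00266; f = 0.02551
h_f = f(L/D)V²/2g = 20.89 m
Total head H = z + h_f = 56.1 + 20.89 = 76.99 m
P_hyd = ρgQH = 996.1·9.81·0.162·76.99 = 121.9 kW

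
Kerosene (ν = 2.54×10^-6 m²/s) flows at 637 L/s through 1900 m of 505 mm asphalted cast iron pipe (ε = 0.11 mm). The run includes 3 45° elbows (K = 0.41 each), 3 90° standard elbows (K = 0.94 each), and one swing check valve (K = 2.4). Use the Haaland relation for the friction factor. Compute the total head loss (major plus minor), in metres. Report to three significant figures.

H_L ≈ 32.8 m

V = 4Q/(πD²) = 3.180 m/s; V²/2g = 0.5155 m
Re = 6.32×10^5, ε/D = 2.18×10^-4 → f = 0.01519 (Haaland)
Major: h_f = f(L/D)·V²/2g = 0.01519·3762·0.5155 = 29.46 m
Minor: ΣK = 6.45; h_m = ΣK·V²/2g = 3.325 m
Total H_L = 29.46 + 3.325 = 32.79 m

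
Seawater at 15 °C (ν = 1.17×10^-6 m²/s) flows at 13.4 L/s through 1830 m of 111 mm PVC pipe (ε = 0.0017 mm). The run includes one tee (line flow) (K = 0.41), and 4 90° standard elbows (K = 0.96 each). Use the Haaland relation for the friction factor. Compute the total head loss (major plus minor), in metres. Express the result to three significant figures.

V = 4Q/(πD²) = 1.385 m/s; V²/2g = 0.09773 m
Re = 1.31×10^5, ε/D = 1.53×10^-5 → f = 0.01692 (Haaland)
Major: h_f = f(L/D)·V²/2g = 0.01692·16486·0.09773 = 27.26 m
Minor: ΣK = 4.25; h_m = ΣK·V²/2g = 0.4154 m
Total H_L = 27.26 + 0.4154 = 27.68 m

H_L ≈ 27.7 m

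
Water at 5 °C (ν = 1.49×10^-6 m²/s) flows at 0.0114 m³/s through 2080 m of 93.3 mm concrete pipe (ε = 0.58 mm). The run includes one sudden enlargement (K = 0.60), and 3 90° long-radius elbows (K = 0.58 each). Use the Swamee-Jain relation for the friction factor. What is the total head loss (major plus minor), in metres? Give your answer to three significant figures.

V = 4Q/(πD²) = 1.667 m/s; V²/2g = 0.1417 m
Re = 1.04×10^5, ε/D = 0.00622 → f = 0.03350 (Swamee-Jain)
Major: h_f = f(L/D)·V²/2g = 0.03350·22294·0.1417 = 105.8 m
Minor: ΣK = 2.34; h_m = ΣK·V²/2g = 0.3316 m
Total H_L = 105.8 + 0.3316 = 106.2 m

H_L ≈ 106 m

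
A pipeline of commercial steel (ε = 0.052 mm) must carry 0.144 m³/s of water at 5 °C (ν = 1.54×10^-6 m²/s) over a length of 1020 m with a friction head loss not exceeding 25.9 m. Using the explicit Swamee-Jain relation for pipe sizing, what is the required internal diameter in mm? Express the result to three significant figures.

Swamee-Jain (Type III): D = 0.66·[ε^1.25·(LQ²/(gh_f))^4.75 + ν·Q^9.4·(L/(gh_f))^5.2]^0.04
LQ²/(gh_f) = 0.08324; L/(gh_f) = 4.014
Term 1 = ε^1.25·(…)^4.75 = 3.29×10^-11; Term 2 = ν·Q^9.4·(…)^5.2 = 2.60×10^-11
D = 0.66·(3.29×10^-11 + 2.60×10^-11)^0.04 = 0.2572 m = 257 mm
Check: V = 2.77 m/s, Re = 4.63×10^5, f = 0.01564, h_f = 24.3 m ≈ 25.9 m ✓

D ≈ 257 mm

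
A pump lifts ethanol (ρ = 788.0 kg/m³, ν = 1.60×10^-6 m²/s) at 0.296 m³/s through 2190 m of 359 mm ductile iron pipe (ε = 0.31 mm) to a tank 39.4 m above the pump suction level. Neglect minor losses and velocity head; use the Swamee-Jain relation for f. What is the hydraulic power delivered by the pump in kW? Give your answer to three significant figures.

V = 4Q/(πD²) = 2.924 m/s; Re = 6.56×10^5; ε/D = 8.64×10^-4; f = 0.01957
h_f = f(L/D)V²/2g = 52.04 m
Total head H = z + h_f = 39.4 + 52.04 = 91.44 m
P_hyd = ρgQH = 788.0·9.81·0.296·91.44 = 209.2 kW

P_hyd ≈ 209 kW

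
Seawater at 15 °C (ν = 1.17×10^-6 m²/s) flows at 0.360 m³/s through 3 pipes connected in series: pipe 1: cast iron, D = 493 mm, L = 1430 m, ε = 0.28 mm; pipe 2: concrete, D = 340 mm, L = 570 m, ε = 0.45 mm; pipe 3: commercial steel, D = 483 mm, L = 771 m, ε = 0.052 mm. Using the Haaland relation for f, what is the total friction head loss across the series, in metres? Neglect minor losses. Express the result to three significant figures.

Pipe 1: V = 1.886 m/s, Re = 7.95×10^5, ε/D = 5.68×10^-4, f = 0.01772, h_1 = f(L/D)V²/2g = 9.318 m
Pipe 2: V = 3.965 m/s, Re = 1.15×10^6, ε/D = 0.00132, f = 0.02128, h_2 = f(L/D)V²/2g = 28.59 m
Pipe 3: V = 1.965 m/s, Re = 8.11×10^5, ε/D = 1.08×10^-4, f = 0.01367, h_3 = f(L/D)V²/2g = 4.294 m
Series → Q common, losses add: H = Σh = 42.20 m

H ≈ 42.2 m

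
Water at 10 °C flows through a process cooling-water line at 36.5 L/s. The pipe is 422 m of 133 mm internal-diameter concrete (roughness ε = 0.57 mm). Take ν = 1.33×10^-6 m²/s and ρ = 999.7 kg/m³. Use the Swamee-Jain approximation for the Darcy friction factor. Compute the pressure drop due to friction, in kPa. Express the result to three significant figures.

Δp ≈ 324 kPa

V = 4Q/(πD²) = 4·0.0365/(π·0.133²) = 2.627 m/s
Re = VD/ν = 2.627·0.133/1.33×10^-6 = 2.63×10^5 → turbulent
ε/D = 0.57/133 = 0.00429
Swamee-Jain: f = 0.02955
h_f = f(L/D)V²/(2g) = 0.02955·(422/0.133)·2.627²/(2·9.81) = 32.99 m
Δp = ρg·h_f = 999.7·9.81·32.99 = 323.5 kPa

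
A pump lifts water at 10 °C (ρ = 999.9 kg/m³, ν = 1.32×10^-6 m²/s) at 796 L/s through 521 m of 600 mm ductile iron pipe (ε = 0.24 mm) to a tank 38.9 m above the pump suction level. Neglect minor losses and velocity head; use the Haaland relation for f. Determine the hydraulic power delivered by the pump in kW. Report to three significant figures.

V = 4Q/(πD²) = 2.815 m/s; Re = 1.28×10^6; ε/D = 4.00×10^-4; f = 0.01633
h_f = f(L/D)V²/2g = 5.729 m
Total head H = z + h_f = 38.9 + 5.729 = 44.63 m
P_hyd = ρgQH = 999.9·9.81·0.796·44.63 = 348.5 kW

P_hyd ≈ 348 kW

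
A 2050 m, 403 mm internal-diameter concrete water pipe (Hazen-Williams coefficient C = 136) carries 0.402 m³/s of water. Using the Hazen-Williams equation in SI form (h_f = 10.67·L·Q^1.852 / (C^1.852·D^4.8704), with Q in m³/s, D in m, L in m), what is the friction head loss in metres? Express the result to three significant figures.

h_f = 10.67·2050·0.402^1.852 / (136^1.852·0.403^4.8704) = 37.84 m

h_f ≈ 37.8 m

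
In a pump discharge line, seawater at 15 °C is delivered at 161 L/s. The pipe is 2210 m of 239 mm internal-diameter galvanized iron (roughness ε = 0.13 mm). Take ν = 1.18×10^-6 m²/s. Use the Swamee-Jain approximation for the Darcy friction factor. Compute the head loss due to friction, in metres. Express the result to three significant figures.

V = 4Q/(πD²) = 4·0.161/(π·0.239²) = 3.589 m/s
Re = VD/ν = 3.589·0.239/1.18×10^-6 = 7.27×10^5 → turbulent
ε/D = 0.13/239 = 5.44×10^-4
Swamee-Jain: f = 0.01777
h_f = f(L/D)V²/(2g) = 0.01777·(2210/0.239)·3.589²/(2·9.81) = 107.9 m

h_f ≈ 108 m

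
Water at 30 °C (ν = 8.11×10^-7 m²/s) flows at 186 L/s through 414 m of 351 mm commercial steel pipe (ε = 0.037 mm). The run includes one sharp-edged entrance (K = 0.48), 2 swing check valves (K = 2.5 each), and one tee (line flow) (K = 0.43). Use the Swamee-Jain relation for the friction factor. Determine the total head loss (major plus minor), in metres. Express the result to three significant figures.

V = 4Q/(πD²) = 1.922 m/s; V²/2g = 0.1883 m
Re = 8.32×10^5, ε/D = 1.05×10^-4 → f = 0.01380 (Swamee-Jain)
Major: h_f = f(L/D)·V²/2g = 0.01380·1179·0.1883 = 3.066 m
Minor: ΣK = 5.91; h_m = ΣK·V²/2g = 1.113 m
Total H_L = 3.066 + 1.113 = 4.179 m

H_L ≈ 4.18 m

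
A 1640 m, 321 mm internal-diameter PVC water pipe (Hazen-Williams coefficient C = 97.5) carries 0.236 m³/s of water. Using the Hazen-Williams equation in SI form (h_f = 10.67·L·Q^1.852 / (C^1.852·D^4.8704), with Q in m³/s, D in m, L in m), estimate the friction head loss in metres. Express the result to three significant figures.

h_f = 10.67·1640·0.236^1.852 / (97.5^1.852·0.321^4.8704) = 63.32 m

h_f ≈ 63.3 m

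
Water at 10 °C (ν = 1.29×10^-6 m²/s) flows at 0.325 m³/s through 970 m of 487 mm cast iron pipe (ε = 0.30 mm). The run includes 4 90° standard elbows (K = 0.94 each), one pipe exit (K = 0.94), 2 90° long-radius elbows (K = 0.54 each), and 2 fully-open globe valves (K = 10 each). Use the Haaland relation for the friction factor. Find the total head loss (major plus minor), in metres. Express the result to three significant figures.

H_L ≈ 9.60 m

V = 4Q/(πD²) = 1.745 m/s; V²/2g = 0.1552 m
Re = 6.59×10^5, ε/D = 6.16×10^-4 → f = 0.01811 (Haaland)
Major: h_f = f(L/D)·V²/2g = 0.01811·1992·0.1552 = 5.596 m
Minor: ΣK = 25.8; h_m = ΣK·V²/2g = 4.000 m
Total H_L = 5.596 + 4.000 = 9.596 m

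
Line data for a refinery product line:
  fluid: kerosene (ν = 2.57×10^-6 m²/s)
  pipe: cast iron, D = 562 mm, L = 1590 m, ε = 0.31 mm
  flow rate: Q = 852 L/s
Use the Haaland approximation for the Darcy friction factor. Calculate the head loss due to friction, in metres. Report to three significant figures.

V = 4Q/(πD²) = 4·0.852/(π·0.562²) = 3.435 m/s
Re = VD/ν = 3.435·0.562/2.57×10^-6 = 7.51×10^5 → turbulent
ε/D = 0.31/562 = 5.52×10^-4
Haaland: f = 0.01765
h_f = f(L/D)V²/(2g) = 0.01765·(1590/0.562)·3.435²/(2·9.81) = 30.02 m

h_f ≈ 30.0 m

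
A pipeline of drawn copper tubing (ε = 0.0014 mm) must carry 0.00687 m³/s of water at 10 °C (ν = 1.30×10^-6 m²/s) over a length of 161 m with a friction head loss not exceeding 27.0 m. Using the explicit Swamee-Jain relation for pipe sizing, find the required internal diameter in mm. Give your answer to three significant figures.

D ≈ 53.2 mm

Swamee-Jain (Type III): D = 0.66·[ε^1.25·(LQ²/(gh_f))^4.75 + ν·Q^9.4·(L/(gh_f))^5.2]^0.04
LQ²/(gh_f) = 2.869×10^-5; L/(gh_f) = 0.6078
Term 1 = ε^1.25·(…)^4.75 = 1.28×10^-29; Term 2 = ν·Q^9.4·(…)^5.2 = 4.54×10^-28
D = 0.66·(1.28×10^-29 + 4.54×10^-28)^0.04 = 0.05325 m = 53.2 mm
Check: V = 3.08 m/s, Re = 1.26×10^5, f = 0.01720, h_f = 25.2 m ≈ 27.0 m ✓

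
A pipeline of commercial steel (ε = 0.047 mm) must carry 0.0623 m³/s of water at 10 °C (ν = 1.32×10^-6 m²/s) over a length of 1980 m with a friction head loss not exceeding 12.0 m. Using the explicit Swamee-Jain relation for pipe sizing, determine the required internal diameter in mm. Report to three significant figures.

Swamee-Jain (Type III): D = 0.66·[ε^1.25·(LQ²/(gh_f))^4.75 + ν·Q^9.4·(L/(gh_f))^5.2]^0.04
LQ²/(gh_f) = 0.06528; L/(gh_f) = 16.82
Term 1 = ε^1.25·(…)^4.75 = 9.13×10^-12; Term 2 = ν·Q^9.4·(…)^5.2 = 1.46×10^-11
D = 0.66·(9.13×10^-12 + 1.46×10^-11)^0.04 = 0.2480 m = 248 mm
Check: V = 1.29 m/s, Re = 2.42×10^5, f = 0.01664, h_f = 11.3 m ≈ 12.0 m ✓

D ≈ 248 mm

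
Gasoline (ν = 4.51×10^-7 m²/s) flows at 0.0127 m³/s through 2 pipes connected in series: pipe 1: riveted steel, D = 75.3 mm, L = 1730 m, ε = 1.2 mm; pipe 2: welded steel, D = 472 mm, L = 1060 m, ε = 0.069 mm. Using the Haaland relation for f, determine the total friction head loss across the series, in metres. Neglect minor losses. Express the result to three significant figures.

H ≈ 427 m

Pipe 1: V = 2.852 m/s, Re = 4.76×10^5, ε/D = 0.0159, f = 0.04485, h_1 = f(L/D)V²/2g = 427.1 m
Pipe 2: V = 0.07258 m/s, Re = 7.60×10^4, ε/D = 1.46×10^-4, f = 0.01945, h_2 = f(L/D)V²/2g = 0.01173 m
Series → Q common, losses add: H = Σh = 427.1 m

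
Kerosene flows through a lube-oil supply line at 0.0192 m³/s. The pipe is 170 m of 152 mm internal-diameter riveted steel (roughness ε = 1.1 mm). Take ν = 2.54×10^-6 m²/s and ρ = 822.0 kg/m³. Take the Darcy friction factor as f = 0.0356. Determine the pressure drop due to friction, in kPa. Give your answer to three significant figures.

V = 4Q/(πD²) = 4·0.0192/(π·0.152²) = 1.058 m/s
h_f = f(L/D)V²/(2g) = 0.03560·(170/0.152)·1.058²/(2·9.81) = 2.272 m
Δp = ρg·h_f = 822.0·9.81·2.272 = 18.32 kPa

Δp ≈ 18.3 kPa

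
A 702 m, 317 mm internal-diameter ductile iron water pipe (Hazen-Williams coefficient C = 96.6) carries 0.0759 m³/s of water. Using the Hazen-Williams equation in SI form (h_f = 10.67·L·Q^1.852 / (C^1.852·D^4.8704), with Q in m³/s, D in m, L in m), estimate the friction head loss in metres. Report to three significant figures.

h_f = 10.67·702·0.0759^1.852 / (96.6^1.852·0.317^4.8704) = 3.586 m

h_f ≈ 3.59 m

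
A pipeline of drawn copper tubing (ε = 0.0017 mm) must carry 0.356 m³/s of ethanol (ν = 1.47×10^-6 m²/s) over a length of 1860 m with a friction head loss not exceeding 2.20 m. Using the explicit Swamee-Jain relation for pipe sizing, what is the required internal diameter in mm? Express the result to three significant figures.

Swamee-Jain (Type III): D = 0.66·[ε^1.25·(LQ²/(gh_f))^4.75 + ν·Q^9.4·(L/(gh_f))^5.2]^0.04
LQ²/(gh_f) = 10.92; L/(gh_f) = 86.18
Term 1 = ε^1.25·(…)^4.75 = 0.00525; Term 2 = ν·Q^9.4·(…)^5.2 = 1.04
D = 0.66·(0.00525 + 1.04)^0.04 = 0.6611 m = 661 mm
Check: V = 1.04 m/s, Re = 4.66×10^5, f = 0.01329, h_f = 2.05 m ≈ 2.20 m ✓

D ≈ 661 mm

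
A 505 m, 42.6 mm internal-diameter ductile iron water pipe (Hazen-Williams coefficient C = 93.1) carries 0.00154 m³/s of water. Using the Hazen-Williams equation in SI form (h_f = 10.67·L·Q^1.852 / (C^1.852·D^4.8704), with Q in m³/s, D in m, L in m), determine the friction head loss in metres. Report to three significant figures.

h_f ≈ 35.6 m

h_f = 10.67·505·0.00154^1.852 / (93.1^1.852·0.0426^4.8704) = 35.61 m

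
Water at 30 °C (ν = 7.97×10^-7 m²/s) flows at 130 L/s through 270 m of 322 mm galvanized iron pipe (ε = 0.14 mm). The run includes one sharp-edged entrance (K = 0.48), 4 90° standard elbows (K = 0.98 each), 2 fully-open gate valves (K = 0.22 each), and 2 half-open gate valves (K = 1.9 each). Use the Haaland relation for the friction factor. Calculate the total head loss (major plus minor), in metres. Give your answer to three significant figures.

H_L ≈ 2.97 m

V = 4Q/(πD²) = 1.596 m/s; V²/2g = 0.1299 m
Re = 6.45×10^5, ε/D = 4.35×10^-4 → f = 0.01695 (Haaland)
Major: h_f = f(L/D)·V²/2g = 0.01695·838.5·0.1299 = 1.847 m
Minor: ΣK = 8.64; h_m = ΣK·V²/2g = 1.122 m
Total H_L = 1.847 + 1.122 = 2.969 m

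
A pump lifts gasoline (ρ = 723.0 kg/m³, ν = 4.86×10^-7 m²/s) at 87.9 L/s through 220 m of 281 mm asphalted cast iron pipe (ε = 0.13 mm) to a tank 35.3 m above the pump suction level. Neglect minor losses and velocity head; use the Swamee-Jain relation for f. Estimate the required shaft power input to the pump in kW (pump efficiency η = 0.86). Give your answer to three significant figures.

V = 4Q/(πD²) = 1.417 m/s; Re = 8.20×10^5; ε/D = 4.63×10^-4; f = 0.01716
h_f = f(L/D)V²/2g = 1.376 m
Total head H = z + h_f = 35.3 + 1.376 = 36.68 m
P_hyd = ρgQH = 723.0·9.81·0.0879·36.68 = 22.87 kW
P_shaft = P_hyd/η = 22.87/0.86 = 26.59 kW

P_shaft ≈ 26.6 kW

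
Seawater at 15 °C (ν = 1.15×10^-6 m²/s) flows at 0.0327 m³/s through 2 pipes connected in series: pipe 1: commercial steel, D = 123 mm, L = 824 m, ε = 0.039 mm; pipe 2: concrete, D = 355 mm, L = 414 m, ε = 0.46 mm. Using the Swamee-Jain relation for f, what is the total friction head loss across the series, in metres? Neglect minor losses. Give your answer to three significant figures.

H ≈ 44.7 m

Pipe 1: V = 2.752 m/s, Re = 2.94×10^5, ε/D = 3.17×10^-4, f = 0.01721, h_1 = f(L/D)V²/2g = 44.50 m
Pipe 2: V = 0.3304 m/s, Re = 1.02×10^5, ε/D = 0.00130, f = 0.02328, h_2 = f(L/D)V²/2g = 0.1510 m
Series → Q common, losses add: H = Σh = 44.65 m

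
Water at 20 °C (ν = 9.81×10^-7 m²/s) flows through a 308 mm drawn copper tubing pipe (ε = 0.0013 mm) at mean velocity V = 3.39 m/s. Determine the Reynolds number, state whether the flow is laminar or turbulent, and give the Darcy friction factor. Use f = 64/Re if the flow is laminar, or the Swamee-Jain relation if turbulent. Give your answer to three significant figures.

Re ≈ 1.06×10^6; turbulent; f ≈ 0.0116

Re = VD/ν = 3.390·0.308/9.81×10^-7 = 1.06×10^6
Re > 4000 → turbulent; ε/D = 4.22×10^-6
Swamee-Jain: f = 0.01160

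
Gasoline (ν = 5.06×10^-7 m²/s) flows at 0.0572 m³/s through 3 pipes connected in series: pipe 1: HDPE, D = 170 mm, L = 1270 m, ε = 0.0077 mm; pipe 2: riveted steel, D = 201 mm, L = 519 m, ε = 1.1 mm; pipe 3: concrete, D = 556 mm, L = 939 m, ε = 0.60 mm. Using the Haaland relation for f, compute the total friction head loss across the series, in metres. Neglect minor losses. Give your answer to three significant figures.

Pipe 1: V = 2.520 m/s, Re = 8.47×10^5, ε/D = 4.53×10^-5, f = 0.01269, h_1 = f(L/D)V²/2g = 30.67 m
Pipe 2: V = 1.803 m/s, Re = 7.16×10^5, ε/D = 0.00547, f = 0.03139, h_2 = f(L/D)V²/2g = 13.43 m
Pipe 3: V = 0.2356 m/s, Re = 2.59×10^5, ε/D = 0.00108, f = 0.02097, h_3 = f(L/D)V²/2g = 0.1002 m
Series → Q common, losses add: H = Σh = 44.20 m

H ≈ 44.2 m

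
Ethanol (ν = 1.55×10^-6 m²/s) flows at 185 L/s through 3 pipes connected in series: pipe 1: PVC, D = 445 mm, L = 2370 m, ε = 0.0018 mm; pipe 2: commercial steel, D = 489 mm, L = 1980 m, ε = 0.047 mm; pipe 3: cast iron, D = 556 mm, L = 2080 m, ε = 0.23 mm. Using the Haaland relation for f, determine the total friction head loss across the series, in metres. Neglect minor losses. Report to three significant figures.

H ≈ 10.4 m

Pipe 1: V = 1.189 m/s, Re = 3.41×10^5, ε/D = 4.04×10^-6, f = 0.01404, h_1 = f(L/D)V²/2g = 5.391 m
Pipe 2: V = 0.9851 m/s, Re = 3.11×10^5, ε/D = 9.61×10^-5, f = 0.01512, h_2 = f(L/D)V²/2g = 3.028 m
Pipe 3: V = 0.7620 m/s, Re = 2.73×10^5, ε/D = 4.14×10^-4, f = 0.01768, h_3 = f(L/D)V²/2g = 1.957 m
Series → Q common, losses add: H = Σh = 10.38 m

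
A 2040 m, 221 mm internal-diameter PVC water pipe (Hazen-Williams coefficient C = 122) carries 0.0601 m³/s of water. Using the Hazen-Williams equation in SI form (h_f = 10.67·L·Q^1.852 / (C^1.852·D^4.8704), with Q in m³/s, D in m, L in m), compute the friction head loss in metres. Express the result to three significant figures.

h_f = 10.67·2040·0.0601^1.852 / (122^1.852·0.221^4.8704) = 25.43 m

h_f ≈ 25.4 m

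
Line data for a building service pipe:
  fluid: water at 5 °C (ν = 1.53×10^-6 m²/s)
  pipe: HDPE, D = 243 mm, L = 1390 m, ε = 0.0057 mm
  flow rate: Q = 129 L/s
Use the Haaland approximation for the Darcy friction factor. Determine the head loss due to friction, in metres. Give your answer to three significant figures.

V = 4Q/(πD²) = 4·0.129/(π·0.243²) = 2.782 m/s
Re = VD/ν = 2.782·0.243/1.53×10^-6 = 4.42×10^5 → turbulent
ε/D = 0.0057/243 = 2.35×10^-5
Haaland: f = 0.01361
h_f = f(L/D)V²/(2g) = 0.01361·(1390/0.243)·2.782²/(2·9.81) = 30.71 m

h_f ≈ 30.7 m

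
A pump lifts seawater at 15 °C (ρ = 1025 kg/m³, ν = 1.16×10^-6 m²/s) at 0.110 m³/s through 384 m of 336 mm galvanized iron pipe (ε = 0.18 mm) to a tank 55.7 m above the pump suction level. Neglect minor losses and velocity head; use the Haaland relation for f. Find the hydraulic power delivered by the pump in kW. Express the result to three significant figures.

V = 4Q/(πD²) = 1.241 m/s; Re = 3.59×10^5; ε/D = 5.36×10^-4; f = 0.01809
h_f = f(L/D)V²/2g = 1.621 m
Total head H = z + h_f = 55.7 + 1.621 = 57.32 m
P_hyd = ρgQH = 1025·9.81·0.110·57.32 = 63.40 kW

P_hyd ≈ 63.4 kW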